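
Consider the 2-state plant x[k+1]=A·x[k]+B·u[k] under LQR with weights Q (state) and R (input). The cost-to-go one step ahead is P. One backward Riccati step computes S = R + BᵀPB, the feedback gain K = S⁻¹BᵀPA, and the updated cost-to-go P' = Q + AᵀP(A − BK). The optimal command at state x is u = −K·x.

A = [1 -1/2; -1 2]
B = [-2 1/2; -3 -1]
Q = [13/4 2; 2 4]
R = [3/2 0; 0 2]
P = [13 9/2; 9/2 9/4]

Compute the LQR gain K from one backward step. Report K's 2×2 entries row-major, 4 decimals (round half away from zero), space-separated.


-0.1722 -0.1069 0.4370 -0.4758

BᵀP = [-39.5000 -15.7500; 2.0000 0.0000]
S = R + BᵀPB = [3/2 0; 0 2] + [126.2500 -4.0000; -4.0000 1.0000] = [127.7500 -4.0000; -4.0000 3.0000]
BᵀPA = [-23.7500 -11.7500; 2.0000 -1.0000]
K = S⁻¹·BᵀPA = [-0.1722 -0.1069; 0.4370 -0.4758]
A−BK = [0.4370 -0.4758; -1.0796 1.2035]
AᵀP(A−BK) = [1.2856 -1.3366; -1.3366 1.5184]
P' = Q + AᵀP(A−BK) = [4.5356 0.6634; 0.6634 5.5184]
tr(P') = 10.0539


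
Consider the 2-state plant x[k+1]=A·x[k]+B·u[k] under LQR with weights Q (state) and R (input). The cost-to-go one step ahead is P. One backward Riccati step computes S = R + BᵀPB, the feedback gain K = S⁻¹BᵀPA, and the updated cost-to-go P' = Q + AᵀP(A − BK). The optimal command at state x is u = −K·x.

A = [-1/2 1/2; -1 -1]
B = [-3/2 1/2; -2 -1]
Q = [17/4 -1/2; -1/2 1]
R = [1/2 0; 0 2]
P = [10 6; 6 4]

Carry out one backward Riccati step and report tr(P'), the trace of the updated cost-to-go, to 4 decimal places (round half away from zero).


5.6323

BᵀP = [-27.0000 -17.0000; -1.0000 -1.0000]
S = R + BᵀPB = [1/2 0; 0 2] + [74.5000 3.5000; 3.5000 0.5000] = [75.0000 3.5000; 3.5000 2.5000]
BᵀPA = [30.5000 3.5000; 1.5000 0.5000]
K = S⁻¹·BᵀPA = [0.4051 0.0399; 0.0328 0.1441]
A−BK = [0.0913 0.4879; -0.1569 -0.7760]
AᵀP(A−BK) = [0.0942 0.0656; 0.0656 0.2882]
P' = Q + AᵀP(A−BK) = [4.3442 -0.4344; -0.4344 1.2882]
tr(P') = 5.6323


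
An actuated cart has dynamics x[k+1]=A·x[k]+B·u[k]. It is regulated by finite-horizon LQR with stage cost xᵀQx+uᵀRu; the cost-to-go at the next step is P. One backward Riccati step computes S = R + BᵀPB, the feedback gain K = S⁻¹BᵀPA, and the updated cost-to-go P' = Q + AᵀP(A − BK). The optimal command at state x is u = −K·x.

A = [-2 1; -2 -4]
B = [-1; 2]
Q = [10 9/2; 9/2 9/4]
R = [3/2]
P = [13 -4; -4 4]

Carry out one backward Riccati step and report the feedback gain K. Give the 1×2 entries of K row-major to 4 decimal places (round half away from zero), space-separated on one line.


BᵀP = [-21.0000 12.0000]
S = R + BᵀPB = [3/2] + [45.0000] = [46.5000]
BᵀPA = [18.0000 -69.0000]
K = S⁻¹·BᵀPA = [0.3871 -1.4839]
A−BK = [-1.6129 -0.4839; -2.7742 -1.0323]
AᵀP(A−BK) = [29.0323 8.7097; 8.7097 6.6129]
P' = Q + AᵀP(A−BK) = [39.0323 13.2097; 13.2097 8.8629]
tr(P') = 47.8952

0.3871 -1.4839


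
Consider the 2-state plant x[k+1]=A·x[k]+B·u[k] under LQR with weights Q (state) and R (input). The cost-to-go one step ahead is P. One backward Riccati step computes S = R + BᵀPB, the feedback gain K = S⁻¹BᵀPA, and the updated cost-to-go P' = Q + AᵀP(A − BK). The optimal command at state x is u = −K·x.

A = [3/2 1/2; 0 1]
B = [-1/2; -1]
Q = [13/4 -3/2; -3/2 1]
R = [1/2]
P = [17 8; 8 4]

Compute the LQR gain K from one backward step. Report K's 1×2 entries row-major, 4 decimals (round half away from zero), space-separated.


BᵀP = [-16.5000 -8.0000]
S = R + BᵀPB = [1/2] + [16.2500] = [16.7500]
BᵀPA = [-24.7500 -16.2500]
K = S⁻¹·BᵀPA = [-1.4776 -0.9701]
A−BK = [0.7612 0.0149; -1.4776 0.0299]
AᵀP(A−BK) = [1.6791 0.7388; 0.7388 0.4851]
P' = Q + AᵀP(A−BK) = [4.9291 -0.7612; -0.7612 1.4851]
tr(P') = 6.4142

-1.4776 -0.9701


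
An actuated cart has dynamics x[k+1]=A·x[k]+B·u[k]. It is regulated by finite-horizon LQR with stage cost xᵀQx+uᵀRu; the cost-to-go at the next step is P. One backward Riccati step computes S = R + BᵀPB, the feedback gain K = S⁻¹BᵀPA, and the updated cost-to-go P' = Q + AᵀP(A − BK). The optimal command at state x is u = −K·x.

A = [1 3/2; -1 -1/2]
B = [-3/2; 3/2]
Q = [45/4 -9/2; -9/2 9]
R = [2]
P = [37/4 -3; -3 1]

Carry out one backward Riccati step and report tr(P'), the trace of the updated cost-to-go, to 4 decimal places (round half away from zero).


22.4331

BᵀP = [-18.3750 6.0000]
S = R + BᵀPB = [2] + [36.5625] = [38.5625]
BᵀPA = [-24.3750 -30.5625]
K = S⁻¹·BᵀPA = [-0.6321 -0.7925]
A−BK = [0.0519 0.3112; -0.0519 0.6888]
AᵀP(A−BK) = [0.8428 1.0567; 1.0567 1.3404]
P' = Q + AᵀP(A−BK) = [12.0928 -3.4433; -3.4433 10.3404]
tr(P') = 22.4331


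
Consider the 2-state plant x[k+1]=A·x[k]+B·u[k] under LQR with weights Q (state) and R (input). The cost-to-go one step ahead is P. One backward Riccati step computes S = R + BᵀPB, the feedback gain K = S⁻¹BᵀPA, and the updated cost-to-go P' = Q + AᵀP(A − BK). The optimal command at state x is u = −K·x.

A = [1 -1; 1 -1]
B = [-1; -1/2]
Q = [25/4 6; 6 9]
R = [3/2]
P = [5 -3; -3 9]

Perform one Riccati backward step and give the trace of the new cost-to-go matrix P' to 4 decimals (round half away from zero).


22.5543

BᵀP = [-3.5000 -1.5000]
S = R + BᵀPB = [3/2] + [4.2500] = [5.7500]
BᵀPA = [-5.0000 5.0000]
K = S⁻¹·BᵀPA = [-0.8696 0.8696]
A−BK = [0.1304 -0.1304; 0.5652 -0.5652]
AᵀP(A−BK) = [3.6522 -3.6522; -3.6522 3.6522]
P' = Q + AᵀP(A−BK) = [9.9022 2.3478; 2.3478 12.6522]
tr(P') = 22.5543


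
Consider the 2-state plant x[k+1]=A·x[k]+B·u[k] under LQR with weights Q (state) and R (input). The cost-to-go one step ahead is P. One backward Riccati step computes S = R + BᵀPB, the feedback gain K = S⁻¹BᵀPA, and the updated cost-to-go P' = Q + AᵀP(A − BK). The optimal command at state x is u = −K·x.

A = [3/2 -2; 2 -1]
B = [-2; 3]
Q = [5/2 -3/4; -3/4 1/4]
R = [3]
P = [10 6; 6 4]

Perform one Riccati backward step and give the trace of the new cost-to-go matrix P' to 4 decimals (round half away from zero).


BᵀP = [-2.0000 0.0000]
S = R + BᵀPB = [3] + [4.0000] = [7.0000]
BᵀPA = [-3.0000 4.0000]
K = S⁻¹·BᵀPA = [-0.4286 0.5714]
A−BK = [0.6429 -0.8571; 3.2857 -2.7143]
AᵀP(A−BK) = [73.2143 -69.2857; -69.2857 65.7143]
P' = Q + AᵀP(A−BK) = [75.7143 -70.0357; -70.0357 65.9643]
tr(P') = 141.6786

141.6786


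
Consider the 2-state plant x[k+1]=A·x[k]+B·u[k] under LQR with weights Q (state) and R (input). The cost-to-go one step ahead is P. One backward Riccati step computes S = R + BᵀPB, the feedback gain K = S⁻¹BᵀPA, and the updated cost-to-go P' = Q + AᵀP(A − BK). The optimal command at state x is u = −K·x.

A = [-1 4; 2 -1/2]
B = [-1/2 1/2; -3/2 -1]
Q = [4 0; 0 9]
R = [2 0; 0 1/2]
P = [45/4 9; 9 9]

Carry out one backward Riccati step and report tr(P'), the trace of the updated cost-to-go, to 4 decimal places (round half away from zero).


33.9706

BᵀP = [-19.1250 -18.0000; -3.3750 -4.5000]
S = R + BᵀPB = [2 0; 0 1/2] + [36.5625 8.4375; 8.4375 2.8125] = [38.5625 8.4375; 8.4375 3.3125]
BᵀPA = [-16.8750 -67.5000; -5.6250 -11.2500]
K = S⁻¹·BᵀPA = [-0.1492 -2.2755; -1.3180 2.3998]
A−BK = [-0.4156 1.6623; 0.4581 -1.5134]
AᵀP(A−BK) = [1.3180 -2.3998; -2.3998 19.6525]
P' = Q + AᵀP(A−BK) = [5.3180 -2.3998; -2.3998 28.6525]
tr(P') = 33.9706


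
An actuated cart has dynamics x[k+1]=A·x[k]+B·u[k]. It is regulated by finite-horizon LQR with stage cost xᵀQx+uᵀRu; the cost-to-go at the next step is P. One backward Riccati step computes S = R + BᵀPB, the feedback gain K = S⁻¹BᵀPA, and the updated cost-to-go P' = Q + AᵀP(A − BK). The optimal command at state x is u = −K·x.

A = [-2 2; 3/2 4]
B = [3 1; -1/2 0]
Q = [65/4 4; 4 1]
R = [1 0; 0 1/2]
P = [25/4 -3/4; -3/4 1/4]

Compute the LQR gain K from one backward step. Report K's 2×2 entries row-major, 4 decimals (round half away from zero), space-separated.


BᵀP = [19.1250 -2.3750; 6.2500 -0.7500]
S = R + BᵀPB = [1 0; 0 1/2] + [58.5625 19.1250; 19.1250 6.2500] = [59.5625 19.1250; 19.1250 6.7500]
BᵀPA = [-41.8125 28.7500; -13.6250 9.5000]
K = S⁻¹·BᵀPA = [-0.5969 0.3411; -0.3273 0.4410]
A−BK = [0.1180 0.5357; 1.2016 4.1705]
AᵀP(A−BK) = [0.6451 0.5202; 0.5202 3.0043]
P' = Q + AᵀP(A−BK) = [16.8951 4.5202; 4.5202 4.0043]
tr(P') = 20.8994

-0.5969 0.3411 -0.3273 0.4410


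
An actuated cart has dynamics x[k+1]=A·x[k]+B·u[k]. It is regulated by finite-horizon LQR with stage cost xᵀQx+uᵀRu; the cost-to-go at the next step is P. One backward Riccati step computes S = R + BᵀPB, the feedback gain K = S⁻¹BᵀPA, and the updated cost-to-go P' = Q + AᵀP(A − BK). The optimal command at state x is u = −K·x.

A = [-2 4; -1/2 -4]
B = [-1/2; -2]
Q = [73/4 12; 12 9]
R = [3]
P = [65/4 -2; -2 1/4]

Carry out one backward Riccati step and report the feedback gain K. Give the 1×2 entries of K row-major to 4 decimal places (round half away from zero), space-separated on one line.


1.9692 -4.5538

BᵀP = [-4.1250 0.5000]
S = R + BᵀPB = [3] + [1.0625] = [4.0625]
BᵀPA = [8.0000 -18.5000]
K = S⁻¹·BᵀPA = [1.9692 -4.5538]
A−BK = [-1.0154 1.7231; 3.4385 -13.1077]
AᵀP(A−BK) = [45.3087 -105.0692; -105.0692 243.7538]
P' = Q + AᵀP(A−BK) = [63.5587 -93.0692; -93.0692 252.7538]
tr(P') = 316.3125


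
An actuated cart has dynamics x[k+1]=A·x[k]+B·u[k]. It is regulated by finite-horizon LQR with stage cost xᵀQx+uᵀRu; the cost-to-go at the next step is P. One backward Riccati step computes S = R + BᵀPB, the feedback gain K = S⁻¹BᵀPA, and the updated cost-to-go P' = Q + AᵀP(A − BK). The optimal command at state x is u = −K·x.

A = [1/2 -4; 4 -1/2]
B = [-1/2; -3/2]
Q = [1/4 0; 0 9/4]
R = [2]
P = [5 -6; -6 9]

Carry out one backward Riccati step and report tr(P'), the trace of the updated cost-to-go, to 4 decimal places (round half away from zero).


48.7500

BᵀP = [6.5000 -10.5000]
S = R + BᵀPB = [2] + [12.5000] = [14.5000]
BᵀPA = [-38.7500 -20.7500]
K = S⁻¹·BᵀPA = [-2.6724 -1.4310]
A−BK = [-0.8362 -4.7155; -0.0086 -2.6466]
AᵀP(A−BK) = [17.6940 14.0474; 14.0474 28.5560]
P' = Q + AᵀP(A−BK) = [17.9440 14.0474; 14.0474 30.8060]
tr(P') = 48.7500


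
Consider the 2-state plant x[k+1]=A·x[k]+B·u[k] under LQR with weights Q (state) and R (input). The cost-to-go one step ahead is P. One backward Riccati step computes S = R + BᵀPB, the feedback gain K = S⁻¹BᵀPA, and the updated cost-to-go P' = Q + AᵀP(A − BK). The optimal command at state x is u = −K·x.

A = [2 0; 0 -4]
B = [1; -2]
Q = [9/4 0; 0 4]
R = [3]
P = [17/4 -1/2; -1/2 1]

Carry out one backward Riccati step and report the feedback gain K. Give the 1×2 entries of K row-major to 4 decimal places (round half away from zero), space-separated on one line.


0.7925 0.7547

BᵀP = [5.2500 -2.5000]
S = R + BᵀPB = [3] + [10.2500] = [13.2500]
BᵀPA = [10.5000 10.0000]
K = S⁻¹·BᵀPA = [0.7925 0.7547]
A−BK = [1.2075 -0.7547; 1.5849 -2.4906]
AᵀP(A−BK) = [8.6792 -3.9245; -3.9245 8.4528]
P' = Q + AᵀP(A−BK) = [10.9292 -3.9245; -3.9245 12.4528]
tr(P') = 23.3821


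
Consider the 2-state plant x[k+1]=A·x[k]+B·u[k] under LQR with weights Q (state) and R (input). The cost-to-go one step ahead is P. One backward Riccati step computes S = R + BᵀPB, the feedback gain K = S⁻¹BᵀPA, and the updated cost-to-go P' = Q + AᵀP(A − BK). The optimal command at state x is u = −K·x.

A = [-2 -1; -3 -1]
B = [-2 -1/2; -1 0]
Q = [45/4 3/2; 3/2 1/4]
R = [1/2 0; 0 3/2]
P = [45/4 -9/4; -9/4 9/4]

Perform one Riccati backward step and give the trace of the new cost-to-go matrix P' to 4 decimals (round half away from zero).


BᵀP = [-20.2500 2.2500; -5.6250 1.1250]
S = R + BᵀPB = [1/2 0; 0 3/2] + [38.2500 10.1250; 10.1250 2.8125] = [38.7500 10.1250; 10.1250 4.3125]
BᵀPA = [33.7500 18.0000; 7.8750 4.5000]
K = S⁻¹·BᵀPA = [1.0189 0.4964; -0.5660 -0.1219]
A−BK = [-0.2453 -0.0682; -1.9811 -0.5036]
AᵀP(A−BK) = [8.3208 2.2075; 2.2075 0.6139]
P' = Q + AᵀP(A−BK) = [19.5708 3.7075; 3.7075 0.8639]
tr(P') = 20.4347

20.4347


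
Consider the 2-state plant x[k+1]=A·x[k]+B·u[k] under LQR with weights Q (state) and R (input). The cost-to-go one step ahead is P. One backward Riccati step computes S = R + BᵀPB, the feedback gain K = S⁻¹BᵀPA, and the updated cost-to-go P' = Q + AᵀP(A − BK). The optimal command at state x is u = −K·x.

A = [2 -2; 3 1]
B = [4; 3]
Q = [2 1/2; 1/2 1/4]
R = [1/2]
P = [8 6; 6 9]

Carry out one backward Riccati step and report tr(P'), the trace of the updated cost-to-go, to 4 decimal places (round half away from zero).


16.3858

BᵀP = [50.0000 51.0000]
S = R + BᵀPB = [1/2] + [353.0000] = [353.5000]
BᵀPA = [253.0000 -49.0000]
K = S⁻¹·BᵀPA = [0.7157 -0.1386]
A−BK = [-0.8628 -1.4455; 0.8529 1.4158]
AᵀP(A−BK) = [3.9279 6.0693; 6.0693 10.2079]
P' = Q + AᵀP(A−BK) = [5.9279 6.5693; 6.5693 10.4579]
tr(P') = 16.3858


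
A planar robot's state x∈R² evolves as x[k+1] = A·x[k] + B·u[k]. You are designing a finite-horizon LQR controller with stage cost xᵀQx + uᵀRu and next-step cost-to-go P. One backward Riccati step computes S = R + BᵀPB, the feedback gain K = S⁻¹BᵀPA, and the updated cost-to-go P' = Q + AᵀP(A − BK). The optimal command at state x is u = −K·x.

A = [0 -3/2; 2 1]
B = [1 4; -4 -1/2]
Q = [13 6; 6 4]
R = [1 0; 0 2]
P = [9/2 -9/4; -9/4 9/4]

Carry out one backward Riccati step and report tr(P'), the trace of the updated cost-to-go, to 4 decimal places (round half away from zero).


BᵀP = [13.5000 -11.2500; 19.1250 -10.1250]
S = R + BᵀPB = [1 0; 0 2] + [58.5000 59.6250; 59.6250 81.5625] = [59.5000 59.6250; 59.6250 83.5625]
BᵀPA = [-22.5000 -31.5000; -20.2500 -38.8125]
K = S⁻¹·BᵀPA = [-0.4748 -0.2245; 0.0965 -0.3043]
A−BK = [0.0889 -0.0583; 0.1489 -0.0500]
AᵀP(A−BK) = [0.2700 0.0373; 0.0373 0.2434]
P' = Q + AᵀP(A−BK) = [13.2700 6.0373; 6.0373 4.2434]
tr(P') = 17.5134

17.5134


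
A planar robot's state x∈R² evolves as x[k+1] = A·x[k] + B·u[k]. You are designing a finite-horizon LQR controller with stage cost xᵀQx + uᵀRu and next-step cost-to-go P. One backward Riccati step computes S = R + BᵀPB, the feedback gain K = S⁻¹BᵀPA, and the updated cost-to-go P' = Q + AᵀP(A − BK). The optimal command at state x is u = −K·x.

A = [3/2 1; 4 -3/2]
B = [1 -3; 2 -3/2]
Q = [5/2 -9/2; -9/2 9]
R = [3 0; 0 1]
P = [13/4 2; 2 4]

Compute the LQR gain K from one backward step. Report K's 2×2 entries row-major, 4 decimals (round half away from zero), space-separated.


BᵀP = [7.2500 10.0000; -12.7500 -12.0000]
S = R + BᵀPB = [3 0; 0 1] + [27.2500 -36.7500; -36.7500 56.2500] = [30.2500 -36.7500; -36.7500 57.2500]
BᵀPA = [50.8750 -7.7500; -67.1250 5.2500]
K = S⁻¹·BᵀPA = [1.1692 -0.6577; -0.4220 -0.3305]
A−BK = [-0.9351 0.6662; 1.0287 -0.6803]
AᵀP(A−BK) = [7.5059 -4.3485; -4.3485 2.8879]
P' = Q + AᵀP(A−BK) = [10.0059 -8.8485; -8.8485 11.8879]
tr(P') = 21.8938

1.1692 -0.6577 -0.4220 -0.3305


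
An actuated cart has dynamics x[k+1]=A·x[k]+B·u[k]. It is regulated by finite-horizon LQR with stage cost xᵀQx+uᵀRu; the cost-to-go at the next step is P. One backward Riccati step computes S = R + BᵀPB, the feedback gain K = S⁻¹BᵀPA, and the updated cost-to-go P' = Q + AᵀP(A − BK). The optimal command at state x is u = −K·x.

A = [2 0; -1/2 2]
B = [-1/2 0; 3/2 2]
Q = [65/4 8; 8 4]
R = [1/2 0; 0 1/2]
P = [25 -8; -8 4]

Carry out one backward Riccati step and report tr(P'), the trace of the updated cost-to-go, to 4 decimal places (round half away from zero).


28.4638

BᵀP = [-24.5000 10.0000; -16.0000 8.0000]
S = R + BᵀPB = [1/2 0; 0 1/2] + [27.2500 20.0000; 20.0000 16.0000] = [27.7500 20.0000; 20.0000 16.5000]
BᵀPA = [-54.0000 20.0000; -36.0000 16.0000]
K = S⁻¹·BᵀPA = [-2.9546 0.1728; 1.3996 0.7603]
A−BK = [0.5227 0.0864; 1.1328 0.2203]
AᵀP(A−BK) = [7.8337 0.6998; 0.6998 0.3801]
P' = Q + AᵀP(A−BK) = [24.0837 8.6998; 8.6998 4.3801]
tr(P') = 28.4638


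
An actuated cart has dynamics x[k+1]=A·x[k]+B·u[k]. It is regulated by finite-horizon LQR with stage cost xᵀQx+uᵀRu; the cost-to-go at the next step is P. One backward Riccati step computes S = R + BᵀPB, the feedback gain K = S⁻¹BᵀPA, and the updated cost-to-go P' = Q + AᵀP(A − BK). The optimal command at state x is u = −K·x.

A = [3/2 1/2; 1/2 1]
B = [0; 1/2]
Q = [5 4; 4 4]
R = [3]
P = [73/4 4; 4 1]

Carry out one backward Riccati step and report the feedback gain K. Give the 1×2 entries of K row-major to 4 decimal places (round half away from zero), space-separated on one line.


BᵀP = [2.0000 0.5000]
S = R + BᵀPB = [3] + [0.2500] = [3.2500]
BᵀPA = [3.2500 1.5000]
K = S⁻¹·BᵀPA = [1.0000 0.4615]
A−BK = [1.5000 0.5000; 0.0000 0.7692]
AᵀP(A−BK) = [44.0625 19.6875; 19.6875 8.8702]
P' = Q + AᵀP(A−BK) = [49.0625 23.6875; 23.6875 12.8702]
tr(P') = 61.9327

1.0000 0.4615


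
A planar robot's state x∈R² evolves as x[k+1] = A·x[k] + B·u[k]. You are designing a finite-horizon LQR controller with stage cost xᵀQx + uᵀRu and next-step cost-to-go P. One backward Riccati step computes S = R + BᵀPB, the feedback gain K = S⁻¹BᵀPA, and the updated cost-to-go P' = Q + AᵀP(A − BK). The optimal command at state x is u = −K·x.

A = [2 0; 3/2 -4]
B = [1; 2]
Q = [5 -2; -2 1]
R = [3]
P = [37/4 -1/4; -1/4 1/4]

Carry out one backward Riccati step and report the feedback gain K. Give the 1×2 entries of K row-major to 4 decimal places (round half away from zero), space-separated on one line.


1.4592 -0.0816

BᵀP = [8.7500 0.2500]
S = R + BᵀPB = [3] + [9.2500] = [12.2500]
BᵀPA = [17.8750 -1.0000]
K = S⁻¹·BᵀPA = [1.4592 -0.0816]
A−BK = [0.5408 0.0816; -1.4184 -3.8367]
AᵀP(A−BK) = [9.9796 1.9592; 1.9592 3.9184]
P' = Q + AᵀP(A−BK) = [14.9796 -0.0408; -0.0408 4.9184]
tr(P') = 19.8980


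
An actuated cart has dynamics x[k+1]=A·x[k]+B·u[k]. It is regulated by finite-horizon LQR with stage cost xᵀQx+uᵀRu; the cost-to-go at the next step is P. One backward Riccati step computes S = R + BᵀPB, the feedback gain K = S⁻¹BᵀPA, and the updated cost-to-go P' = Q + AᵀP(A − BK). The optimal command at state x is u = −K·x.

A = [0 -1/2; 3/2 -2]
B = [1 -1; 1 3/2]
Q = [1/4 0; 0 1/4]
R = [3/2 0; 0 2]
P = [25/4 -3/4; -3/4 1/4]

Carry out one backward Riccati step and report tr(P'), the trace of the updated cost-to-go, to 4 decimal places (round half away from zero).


BᵀP = [5.5000 -0.5000; -7.3750 1.1250]
S = R + BᵀPB = [3/2 0; 0 2] + [5.0000 -6.2500; -6.2500 9.0625] = [6.5000 -6.2500; -6.2500 11.0625]
BᵀPA = [-0.7500 -1.7500; 1.6875 1.4375]
K = S⁻¹·BᵀPA = [0.0685 -0.3159; 0.1912 -0.0485]
A−BK = [0.1227 -0.2326; 1.1446 -1.6113]
AᵀP(A−BK) = [0.2912 -0.3425; -0.3425 0.5794]
P' = Q + AᵀP(A−BK) = [0.5412 -0.3425; -0.3425 0.8294]
tr(P') = 1.3706

1.3706


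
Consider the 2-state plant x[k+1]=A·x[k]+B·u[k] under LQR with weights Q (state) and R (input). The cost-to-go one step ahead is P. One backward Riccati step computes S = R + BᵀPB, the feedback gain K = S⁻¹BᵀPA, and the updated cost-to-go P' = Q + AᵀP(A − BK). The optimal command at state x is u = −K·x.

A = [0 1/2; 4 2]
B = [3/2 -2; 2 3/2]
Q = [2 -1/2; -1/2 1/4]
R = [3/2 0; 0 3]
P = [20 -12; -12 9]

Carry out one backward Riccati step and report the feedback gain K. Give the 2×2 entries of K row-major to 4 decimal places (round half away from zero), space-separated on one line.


BᵀP = [6.0000 0.0000; -58.0000 37.5000]
S = R + BᵀPB = [3/2 0; 0 3] + [9.0000 -12.0000; -12.0000 172.2500] = [10.5000 -12.0000; -12.0000 175.2500]
BᵀPA = [0.0000 3.0000; 150.0000 46.0000]
K = S⁻¹·BᵀPA = [1.0612 0.6354; 0.9286 0.3060]
A−BK = [0.2653 0.1589; 0.4846 0.2702]
AᵀP(A−BK) = [4.7119 2.1013; 2.1013 1.0181]
P' = Q + AᵀP(A−BK) = [6.7119 1.6013; 1.6013 1.2681]
tr(P') = 7.9800

1.0612 0.6354 0.9286 0.3060


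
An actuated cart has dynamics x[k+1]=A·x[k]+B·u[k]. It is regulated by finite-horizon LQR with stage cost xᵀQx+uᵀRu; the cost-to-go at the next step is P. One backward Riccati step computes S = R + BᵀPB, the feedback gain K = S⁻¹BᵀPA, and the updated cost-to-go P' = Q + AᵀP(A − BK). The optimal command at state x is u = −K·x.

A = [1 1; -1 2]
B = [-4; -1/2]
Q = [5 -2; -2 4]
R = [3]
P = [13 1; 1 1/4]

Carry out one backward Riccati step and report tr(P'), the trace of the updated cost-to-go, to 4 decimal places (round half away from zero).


10.2084

BᵀP = [-52.5000 -4.1250]
S = R + BᵀPB = [3] + [212.0625] = [215.0625]
BᵀPA = [-48.3750 -60.7500]
K = S⁻¹·BᵀPA = [-0.2249 -0.2825]
A−BK = [0.1003 -0.1299; -1.1125 1.8588]
AᵀP(A−BK) = [0.3688 -0.1648; -0.1648 0.8396]
P' = Q + AᵀP(A−BK) = [5.3688 -2.1648; -2.1648 4.8396]
tr(P') = 10.2084


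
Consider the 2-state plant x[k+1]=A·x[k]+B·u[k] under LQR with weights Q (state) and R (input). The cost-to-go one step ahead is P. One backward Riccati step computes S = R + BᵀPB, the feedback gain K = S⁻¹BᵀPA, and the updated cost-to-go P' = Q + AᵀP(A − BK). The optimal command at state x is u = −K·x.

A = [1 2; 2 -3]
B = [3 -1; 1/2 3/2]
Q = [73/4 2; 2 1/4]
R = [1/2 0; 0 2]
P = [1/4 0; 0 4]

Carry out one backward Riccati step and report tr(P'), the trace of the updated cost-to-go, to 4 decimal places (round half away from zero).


BᵀP = [0.7500 2.0000; -0.2500 6.0000]
S = R + BᵀPB = [1/2 0; 0 2] + [3.2500 2.2500; 2.2500 9.2500] = [3.7500 2.2500; 2.2500 11.2500]
BᵀPA = [4.7500 -4.5000; 11.7500 -18.5000]
K = S⁻¹·BᵀPA = [0.7273 -0.2424; 0.8990 -1.5960]
A−BK = [-0.2828 1.1313; 0.2879 -0.4848]
AᵀP(A−BK) = [2.2323 -3.5960; -3.5960 6.3838]
P' = Q + AᵀP(A−BK) = [20.4823 -1.5960; -1.5960 6.6338]
tr(P') = 27.1162

27.1162


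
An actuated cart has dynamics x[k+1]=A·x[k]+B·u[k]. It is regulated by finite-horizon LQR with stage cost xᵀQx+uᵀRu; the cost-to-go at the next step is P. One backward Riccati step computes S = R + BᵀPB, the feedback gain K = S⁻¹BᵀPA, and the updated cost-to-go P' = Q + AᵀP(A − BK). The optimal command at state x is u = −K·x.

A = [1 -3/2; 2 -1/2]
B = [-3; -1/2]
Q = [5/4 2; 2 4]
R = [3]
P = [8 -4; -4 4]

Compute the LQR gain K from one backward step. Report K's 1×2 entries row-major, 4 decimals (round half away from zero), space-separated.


BᵀP = [-22.0000 10.0000]
S = R + BᵀPB = [3] + [61.0000] = [64.0000]
BᵀPA = [-2.0000 28.0000]
K = S⁻¹·BᵀPA = [-0.0313 0.4375]
A−BK = [0.9063 -0.1875; 1.9844 -0.2813]
AᵀP(A−BK) = [7.9375 -1.1250; -1.1250 0.7500]
P' = Q + AᵀP(A−BK) = [9.1875 0.8750; 0.8750 4.7500]
tr(P') = 13.9375

-0.0313 0.4375


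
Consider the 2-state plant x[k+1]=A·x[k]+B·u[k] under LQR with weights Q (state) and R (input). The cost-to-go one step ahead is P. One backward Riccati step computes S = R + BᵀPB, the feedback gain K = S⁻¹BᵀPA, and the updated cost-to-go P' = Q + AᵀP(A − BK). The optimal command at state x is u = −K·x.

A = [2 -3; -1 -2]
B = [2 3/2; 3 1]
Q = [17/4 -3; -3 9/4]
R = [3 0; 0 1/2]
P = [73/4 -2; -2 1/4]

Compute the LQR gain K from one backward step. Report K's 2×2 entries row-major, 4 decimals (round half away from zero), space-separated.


BᵀP = [30.5000 -3.2500; 25.3750 -2.7500]
S = R + BᵀPB = [3 0; 0 1/2] + [51.2500 42.5000; 42.5000 35.3125] = [54.2500 42.5000; 42.5000 35.8125]
BᵀPA = [64.2500 -85.0000; 53.5000 -70.6250]
K = S⁻¹·BᵀPA = [0.1992 -0.3112; 1.2575 -1.6028]
A−BK = [-0.2846 0.0265; -2.8551 0.5363]
AᵀP(A−BK) = [1.1755 -1.2575; -1.2575 1.6028]
P' = Q + AᵀP(A−BK) = [5.4255 -4.2575; -4.2575 3.8528]
tr(P') = 9.2783

0.1992 -0.3112 1.2575 -1.6028


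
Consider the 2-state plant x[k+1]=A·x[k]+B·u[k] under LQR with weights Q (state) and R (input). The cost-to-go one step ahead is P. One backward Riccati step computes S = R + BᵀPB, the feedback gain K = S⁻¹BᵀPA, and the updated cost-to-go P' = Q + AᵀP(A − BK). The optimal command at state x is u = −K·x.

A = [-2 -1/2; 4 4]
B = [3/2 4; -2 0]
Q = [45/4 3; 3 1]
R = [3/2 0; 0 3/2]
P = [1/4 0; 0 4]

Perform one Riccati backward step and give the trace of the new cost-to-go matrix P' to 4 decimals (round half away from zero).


23.5987

BᵀP = [0.3750 -8.0000; 1.0000 0.0000]
S = R + BᵀPB = [3/2 0; 0 3/2] + [16.5625 1.5000; 1.5000 4.0000] = [18.0625 1.5000; 1.5000 5.5000]
BᵀPA = [-32.7500 -32.1875; -2.0000 -0.5000]
K = S⁻¹·BᵀPA = [-1.8243 -1.8156; 0.1339 0.4042]
A−BK = [0.2008 0.6064; 0.3515 0.3688]
AᵀP(A−BK) = [5.5230 5.5983; 5.5983 5.8257]
P' = Q + AᵀP(A−BK) = [16.7730 8.5983; 8.5983 6.8257]
tr(P') = 23.5987


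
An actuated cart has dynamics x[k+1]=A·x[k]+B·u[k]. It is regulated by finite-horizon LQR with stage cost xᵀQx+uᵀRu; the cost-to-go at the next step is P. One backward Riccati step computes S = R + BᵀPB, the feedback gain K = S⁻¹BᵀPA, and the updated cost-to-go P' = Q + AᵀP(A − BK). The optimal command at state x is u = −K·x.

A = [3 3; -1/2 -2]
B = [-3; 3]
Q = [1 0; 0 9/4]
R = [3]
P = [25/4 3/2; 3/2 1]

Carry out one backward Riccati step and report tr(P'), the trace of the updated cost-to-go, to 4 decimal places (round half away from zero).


16.4318

BᵀP = [-14.2500 -1.5000]
S = R + BᵀPB = [3] + [38.2500] = [41.2500]
BᵀPA = [-42.0000 -39.7500]
K = S⁻¹·BᵀPA = [-1.0182 -0.9636]
A−BK = [-0.0545 0.1091; 2.5545 0.8909]
AᵀP(A−BK) = [9.2364 5.5273; 5.5273 3.9455]
P' = Q + AᵀP(A−BK) = [10.2364 5.5273; 5.5273 6.1955]
tr(P') = 16.4318


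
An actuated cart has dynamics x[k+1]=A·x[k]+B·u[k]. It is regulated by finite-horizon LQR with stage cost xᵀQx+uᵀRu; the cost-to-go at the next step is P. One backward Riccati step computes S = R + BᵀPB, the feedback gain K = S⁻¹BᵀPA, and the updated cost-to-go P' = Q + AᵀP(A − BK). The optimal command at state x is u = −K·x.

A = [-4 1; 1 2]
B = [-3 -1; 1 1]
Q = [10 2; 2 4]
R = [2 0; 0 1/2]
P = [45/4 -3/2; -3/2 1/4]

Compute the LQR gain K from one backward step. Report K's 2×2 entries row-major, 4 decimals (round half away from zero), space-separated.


BᵀP = [-35.2500 4.7500; -12.7500 1.7500]
S = R + BᵀPB = [2 0; 0 1/2] + [110.5000 40.0000; 40.0000 14.5000] = [112.5000 40.0000; 40.0000 15.0000]
BᵀPA = [145.7500 -25.7500; 52.7500 -9.2500]
K = S⁻¹·BᵀPA = [0.8714 -0.1857; 1.1929 -0.1214]
A−BK = [-0.1929 0.3214; -1.0643 2.3071]
AᵀP(A−BK) = [2.3161 -0.5268; -0.5268 0.3446]
P' = Q + AᵀP(A−BK) = [12.3161 1.4732; 1.4732 4.3446]
tr(P') = 16.6607

0.8714 -0.1857 1.1929 -0.1214


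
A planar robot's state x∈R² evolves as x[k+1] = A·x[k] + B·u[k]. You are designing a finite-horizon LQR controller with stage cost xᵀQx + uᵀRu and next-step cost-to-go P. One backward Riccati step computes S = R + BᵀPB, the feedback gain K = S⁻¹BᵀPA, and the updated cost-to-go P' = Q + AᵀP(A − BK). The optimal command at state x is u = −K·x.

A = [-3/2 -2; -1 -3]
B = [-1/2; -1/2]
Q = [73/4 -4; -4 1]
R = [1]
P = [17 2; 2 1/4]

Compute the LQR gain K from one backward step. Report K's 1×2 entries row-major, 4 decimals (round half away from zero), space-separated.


BᵀP = [-9.5000 -1.1250]
S = R + BᵀPB = [1] + [5.3125] = [6.3125]
BᵀPA = [15.3750 22.3750]
K = S⁻¹·BᵀPA = [2.4356 3.5446]
A−BK = [-0.2822 -0.2277; 0.2178 -1.2277]
AᵀP(A−BK) = [7.0520 10.2525; 10.2525 14.9406]
P' = Q + AᵀP(A−BK) = [25.3020 6.2525; 6.2525 15.9406]
tr(P') = 41.2426

2.4356 3.5446


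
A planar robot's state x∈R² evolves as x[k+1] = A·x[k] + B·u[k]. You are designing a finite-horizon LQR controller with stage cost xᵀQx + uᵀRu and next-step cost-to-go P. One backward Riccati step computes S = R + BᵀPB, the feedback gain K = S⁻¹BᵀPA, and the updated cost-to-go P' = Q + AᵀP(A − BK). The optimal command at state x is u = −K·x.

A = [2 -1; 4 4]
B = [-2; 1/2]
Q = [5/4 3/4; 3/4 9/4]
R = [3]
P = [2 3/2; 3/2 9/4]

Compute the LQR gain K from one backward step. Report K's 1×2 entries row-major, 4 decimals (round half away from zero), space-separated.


-1.6350 -0.4964

BᵀP = [-3.2500 -1.8750]
S = R + BᵀPB = [3] + [5.5625] = [8.5625]
BᵀPA = [-14.0000 -4.2500]
K = S⁻¹·BᵀPA = [-1.6350 -0.4964]
A−BK = [-1.2701 -1.9927; 4.8175 4.2482]
AᵀP(A−BK) = [45.1095 31.0511; 31.0511 23.8905]
P' = Q + AᵀP(A−BK) = [46.3595 31.8011; 31.8011 26.1405]
tr(P') = 72.5000


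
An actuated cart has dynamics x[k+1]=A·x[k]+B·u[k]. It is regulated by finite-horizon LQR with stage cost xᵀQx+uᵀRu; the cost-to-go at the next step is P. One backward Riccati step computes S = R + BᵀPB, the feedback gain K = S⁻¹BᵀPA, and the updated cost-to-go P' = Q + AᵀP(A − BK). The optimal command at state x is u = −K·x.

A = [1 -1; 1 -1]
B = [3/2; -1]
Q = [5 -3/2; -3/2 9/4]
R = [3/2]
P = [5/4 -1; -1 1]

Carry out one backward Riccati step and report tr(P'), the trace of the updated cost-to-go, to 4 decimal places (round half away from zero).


BᵀP = [2.8750 -2.5000]
S = R + BᵀPB = [3/2] + [6.8125] = [8.3125]
BᵀPA = [0.3750 -0.3750]
K = S⁻¹·BᵀPA = [0.0451 -0.0451]
A−BK = [0.9323 -0.9323; 1.0451 -1.0451]
AᵀP(A−BK) = [0.2331 -0.2331; -0.2331 0.2331]
P' = Q + AᵀP(A−BK) = [5.2331 -1.7331; -1.7331 2.4831]
tr(P') = 7.7162

7.7162


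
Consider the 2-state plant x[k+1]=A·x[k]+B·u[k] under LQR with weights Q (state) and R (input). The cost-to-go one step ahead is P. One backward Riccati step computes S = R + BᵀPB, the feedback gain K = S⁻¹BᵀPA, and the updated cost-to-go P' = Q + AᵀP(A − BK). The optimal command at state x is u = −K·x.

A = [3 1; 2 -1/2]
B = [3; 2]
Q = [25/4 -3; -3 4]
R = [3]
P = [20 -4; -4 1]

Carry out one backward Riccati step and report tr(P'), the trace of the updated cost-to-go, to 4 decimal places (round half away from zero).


14.0612

BᵀP = [52.0000 -10.0000]
S = R + BᵀPB = [3] + [136.0000] = [139.0000]
BᵀPA = [136.0000 57.0000]
K = S⁻¹·BᵀPA = [0.9784 0.4101]
A−BK = [0.0647 -0.2302; 0.0432 -1.3201]
AᵀP(A−BK) = [2.9353 1.2302; 1.2302 0.8759]
P' = Q + AᵀP(A−BK) = [9.1853 -1.7698; -1.7698 4.8759]
tr(P') = 14.0612


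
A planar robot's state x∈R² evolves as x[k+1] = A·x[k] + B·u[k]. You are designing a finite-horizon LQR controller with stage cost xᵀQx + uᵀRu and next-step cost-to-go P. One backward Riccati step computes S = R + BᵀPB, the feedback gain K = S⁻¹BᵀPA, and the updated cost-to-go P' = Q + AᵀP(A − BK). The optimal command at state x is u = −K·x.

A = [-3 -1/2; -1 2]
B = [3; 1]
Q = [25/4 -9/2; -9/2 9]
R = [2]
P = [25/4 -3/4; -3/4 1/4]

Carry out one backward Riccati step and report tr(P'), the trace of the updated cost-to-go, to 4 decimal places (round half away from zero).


18.1088

BᵀP = [18.0000 -2.0000]
S = R + BᵀPB = [2] + [52.0000] = [54.0000]
BᵀPA = [-52.0000 -13.0000]
K = S⁻¹·BᵀPA = [-0.9630 -0.2407]
A−BK = [-0.1111 0.2222; -0.0370 2.2407]
AᵀP(A−BK) = [1.9259 0.4815; 0.4815 0.9329]
P' = Q + AᵀP(A−BK) = [8.1759 -4.0185; -4.0185 9.9329]
tr(P') = 18.1088


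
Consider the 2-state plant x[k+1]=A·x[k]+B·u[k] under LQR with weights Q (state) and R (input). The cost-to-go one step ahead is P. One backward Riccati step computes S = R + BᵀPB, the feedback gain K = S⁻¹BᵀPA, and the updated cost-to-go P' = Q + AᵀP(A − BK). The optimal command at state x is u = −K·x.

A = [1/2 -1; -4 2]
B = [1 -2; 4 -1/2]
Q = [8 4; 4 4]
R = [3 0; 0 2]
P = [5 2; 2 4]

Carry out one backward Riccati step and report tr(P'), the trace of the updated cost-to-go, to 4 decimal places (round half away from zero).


BᵀP = [13.0000 18.0000; -11.0000 -6.0000]
S = R + BᵀPB = [3 0; 0 2] + [85.0000 -35.0000; -35.0000 25.0000] = [88.0000 -35.0000; -35.0000 27.0000]
BᵀPA = [-65.5000 23.0000; 18.5000 -1.0000]
K = S⁻¹·BᵀPA = [-0.9739 0.5091; -0.5773 0.6229]
A−BK = [0.3193 -0.2632; -0.3929 0.2750]
AᵀP(A−BK) = [4.1377 -2.6768; -2.6768 1.9131]
P' = Q + AᵀP(A−BK) = [12.1377 1.3232; 1.3232 5.9131]
tr(P') = 18.0508

18.0508


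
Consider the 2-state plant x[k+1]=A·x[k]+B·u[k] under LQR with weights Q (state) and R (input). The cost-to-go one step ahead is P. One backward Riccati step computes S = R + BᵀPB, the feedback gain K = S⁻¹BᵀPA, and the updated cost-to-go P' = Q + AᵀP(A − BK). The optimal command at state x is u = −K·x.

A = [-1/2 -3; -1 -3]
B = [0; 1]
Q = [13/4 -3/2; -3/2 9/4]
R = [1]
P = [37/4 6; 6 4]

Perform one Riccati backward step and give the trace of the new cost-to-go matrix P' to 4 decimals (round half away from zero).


55.2625

BᵀP = [6.0000 4.0000]
S = R + BᵀPB = [1] + [4.0000] = [5.0000]
BᵀPA = [-7.0000 -30.0000]
K = S⁻¹·BᵀPA = [-1.4000 -6.0000]
A−BK = [-0.5000 -3.0000; 0.4000 3.0000]
AᵀP(A−BK) = [2.5125 10.8750; 10.8750 47.2500]
P' = Q + AᵀP(A−BK) = [5.7625 9.3750; 9.3750 49.5000]
tr(P') = 55.2625


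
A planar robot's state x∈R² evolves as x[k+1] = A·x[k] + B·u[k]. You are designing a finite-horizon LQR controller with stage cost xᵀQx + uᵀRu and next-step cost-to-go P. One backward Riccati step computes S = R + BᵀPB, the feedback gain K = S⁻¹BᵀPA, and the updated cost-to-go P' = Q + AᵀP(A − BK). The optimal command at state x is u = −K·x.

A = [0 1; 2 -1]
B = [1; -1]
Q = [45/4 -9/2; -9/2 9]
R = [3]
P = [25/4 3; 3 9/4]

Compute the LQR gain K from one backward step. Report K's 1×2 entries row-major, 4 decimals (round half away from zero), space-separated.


0.2727 0.4545

BᵀP = [3.2500 0.7500]
S = R + BᵀPB = [3] + [2.5000] = [5.5000]
BᵀPA = [1.5000 2.5000]
K = S⁻¹·BᵀPA = [0.2727 0.4545]
A−BK = [-0.2727 0.5455; 2.2727 -0.5455]
AᵀP(A−BK) = [8.5909 0.8182; 0.8182 1.3636]
P' = Q + AᵀP(A−BK) = [19.8409 -3.6818; -3.6818 10.3636]
tr(P') = 30.2045


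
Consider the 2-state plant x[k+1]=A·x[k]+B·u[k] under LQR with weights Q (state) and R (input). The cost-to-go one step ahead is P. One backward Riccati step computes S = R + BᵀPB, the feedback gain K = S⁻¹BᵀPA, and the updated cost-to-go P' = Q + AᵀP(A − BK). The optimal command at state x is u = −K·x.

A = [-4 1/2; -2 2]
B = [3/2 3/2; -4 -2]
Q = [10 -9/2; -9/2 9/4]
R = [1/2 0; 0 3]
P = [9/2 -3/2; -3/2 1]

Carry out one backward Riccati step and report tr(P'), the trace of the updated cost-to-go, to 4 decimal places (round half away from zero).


29.3956

BᵀP = [12.7500 -6.2500; 9.7500 -4.2500]
S = R + BᵀPB = [1/2 0; 0 3] + [44.1250 31.6250; 31.6250 23.1250] = [44.6250 31.6250; 31.6250 26.1250]
BᵀPA = [-38.5000 -6.1250; -30.5000 -3.6250]
K = S⁻¹·BᵀPA = [-0.2490 -0.2739; -0.8661 0.1928]
A−BK = [-2.3274 0.6217; -4.7280 1.2901]
AᵀP(A−BK) = [15.9992 -4.1645; -4.1645 1.1464]
P' = Q + AᵀP(A−BK) = [25.9992 -8.6645; -8.6645 3.3964]
tr(P') = 29.3956


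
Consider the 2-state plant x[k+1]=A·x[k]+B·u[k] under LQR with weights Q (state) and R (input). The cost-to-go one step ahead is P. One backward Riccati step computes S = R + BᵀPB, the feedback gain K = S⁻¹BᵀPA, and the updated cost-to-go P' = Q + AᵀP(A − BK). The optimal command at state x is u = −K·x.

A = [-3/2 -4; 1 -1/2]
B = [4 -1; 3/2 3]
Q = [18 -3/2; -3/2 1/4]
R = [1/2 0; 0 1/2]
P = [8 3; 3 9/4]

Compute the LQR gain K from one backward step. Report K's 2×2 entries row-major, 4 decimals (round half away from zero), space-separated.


-0.2572 -0.9222 0.4396 0.2792

BᵀP = [36.5000 15.3750; 1.0000 3.7500]
S = R + BᵀPB = [1/2 0; 0 1/2] + [169.0625 9.6250; 9.6250 10.2500] = [169.5625 9.6250; 9.6250 10.7500]
BᵀPA = [-39.3750 -153.6875; 2.2500 -5.8750]
K = S⁻¹·BᵀPA = [-0.2572 -0.9222; 0.4396 0.2792]
A−BK = [-0.0318 -0.0319; 0.0671 0.0457]
AᵀP(A−BK) = [0.1351 0.1842; 0.1842 0.4683]
P' = Q + AᵀP(A−BK) = [18.1351 -1.3158; -1.3158 0.7183]
tr(P') = 18.8534


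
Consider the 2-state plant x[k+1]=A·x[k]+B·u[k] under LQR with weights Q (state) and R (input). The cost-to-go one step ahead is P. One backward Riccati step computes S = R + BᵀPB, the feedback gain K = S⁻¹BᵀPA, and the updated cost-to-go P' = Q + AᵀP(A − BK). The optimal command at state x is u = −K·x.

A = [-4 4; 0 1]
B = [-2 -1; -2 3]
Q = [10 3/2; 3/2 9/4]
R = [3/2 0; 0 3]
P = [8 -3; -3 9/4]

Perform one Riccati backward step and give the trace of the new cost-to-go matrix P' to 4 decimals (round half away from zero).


BᵀP = [-10.0000 1.5000; -17.0000 9.7500]
S = R + BᵀPB = [3/2 0; 0 3] + [17.0000 14.5000; 14.5000 46.2500] = [18.5000 14.5000; 14.5000 49.2500]
BᵀPA = [40.0000 -38.5000; 68.0000 -58.2500]
K = S⁻¹·BᵀPA = [1.4040 -1.5003; 0.9674 -0.7410]
A−BK = [-0.2247 0.2584; -0.0942 0.2226]
AᵀP(A−BK) = [6.0610 -5.5987; -5.5987 5.3242]
P' = Q + AᵀP(A−BK) = [16.0610 -4.0987; -4.0987 7.5742]
tr(P') = 23.6352

23.6352


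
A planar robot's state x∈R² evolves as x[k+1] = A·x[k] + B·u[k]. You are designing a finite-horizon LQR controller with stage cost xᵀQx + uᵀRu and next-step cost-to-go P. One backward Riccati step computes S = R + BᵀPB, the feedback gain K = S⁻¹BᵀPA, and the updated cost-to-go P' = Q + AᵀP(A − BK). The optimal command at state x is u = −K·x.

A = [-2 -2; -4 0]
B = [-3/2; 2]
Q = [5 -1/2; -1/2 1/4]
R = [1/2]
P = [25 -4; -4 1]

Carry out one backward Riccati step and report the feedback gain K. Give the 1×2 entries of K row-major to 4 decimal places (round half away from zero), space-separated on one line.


0.6962 1.0737

BᵀP = [-45.5000 8.0000]
S = R + BᵀPB = [1/2] + [84.2500] = [84.7500]
BᵀPA = [59.0000 91.0000]
K = S⁻¹·BᵀPA = [0.6962 1.0737]
A−BK = [-0.9558 -0.3894; -5.3923 -2.1475]
AᵀP(A−BK) = [10.9263 4.6490; 4.6490 2.2891]
P' = Q + AᵀP(A−BK) = [15.9263 4.1490; 4.1490 2.5391]
tr(P') = 18.4653


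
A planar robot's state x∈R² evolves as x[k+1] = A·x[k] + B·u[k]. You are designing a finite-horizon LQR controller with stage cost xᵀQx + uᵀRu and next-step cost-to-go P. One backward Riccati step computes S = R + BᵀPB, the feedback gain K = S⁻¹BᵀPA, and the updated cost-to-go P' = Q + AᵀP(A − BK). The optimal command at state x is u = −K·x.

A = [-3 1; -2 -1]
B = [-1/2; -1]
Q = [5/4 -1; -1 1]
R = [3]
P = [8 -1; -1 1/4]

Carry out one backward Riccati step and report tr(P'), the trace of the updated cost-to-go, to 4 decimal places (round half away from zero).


BᵀP = [-3.0000 0.2500]
S = R + BᵀPB = [3] + [1.2500] = [4.2500]
BᵀPA = [8.5000 -3.2500]
K = S⁻¹·BᵀPA = [2.0000 -0.7647]
A−BK = [-2.0000 0.6176; 0.0000 -1.7647]
AᵀP(A−BK) = [44.0000 -18.0000; -18.0000 7.7647]
P' = Q + AᵀP(A−BK) = [45.2500 -19.0000; -19.0000 8.7647]
tr(P') = 54.0147

54.0147


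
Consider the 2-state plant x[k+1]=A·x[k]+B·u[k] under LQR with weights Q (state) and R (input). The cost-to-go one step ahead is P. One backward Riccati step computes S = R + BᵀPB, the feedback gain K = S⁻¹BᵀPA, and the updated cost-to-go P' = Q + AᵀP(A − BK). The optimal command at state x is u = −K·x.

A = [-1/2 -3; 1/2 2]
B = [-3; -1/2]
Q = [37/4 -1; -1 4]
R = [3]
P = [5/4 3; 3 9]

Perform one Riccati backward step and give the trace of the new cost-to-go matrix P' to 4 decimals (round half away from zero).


19.9320

BᵀP = [-5.2500 -13.5000]
S = R + BᵀPB = [3] + [22.5000] = [25.5000]
BᵀPA = [-4.1250 -11.2500]
K = S⁻¹·BᵀPA = [-0.1618 -0.4412]
A−BK = [-0.9853 -4.3235; 0.4191 1.7794]
AᵀP(A−BK) = [0.3952 1.5551; 1.5551 6.2868]
P' = Q + AᵀP(A−BK) = [9.6452 0.5551; 0.5551 10.2868]
tr(P') = 19.9320


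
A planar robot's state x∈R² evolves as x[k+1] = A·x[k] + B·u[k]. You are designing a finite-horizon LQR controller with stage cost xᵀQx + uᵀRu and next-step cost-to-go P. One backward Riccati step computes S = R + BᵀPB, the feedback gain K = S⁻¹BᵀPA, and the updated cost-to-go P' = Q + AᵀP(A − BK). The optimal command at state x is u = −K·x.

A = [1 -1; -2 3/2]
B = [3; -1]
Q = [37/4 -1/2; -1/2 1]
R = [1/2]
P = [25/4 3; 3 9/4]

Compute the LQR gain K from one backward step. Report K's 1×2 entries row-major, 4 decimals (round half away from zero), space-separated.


0.0549 -0.1372

BᵀP = [15.7500 6.7500]
S = R + BᵀPB = [1/2] + [40.5000] = [41.0000]
BᵀPA = [2.2500 -5.6250]
K = S⁻¹·BᵀPA = [0.0549 -0.1372]
A−BK = [0.8354 -0.5884; -1.9451 1.3628]
AᵀP(A−BK) = [3.1265 -2.1913; -2.1913 1.5408]
P' = Q + AᵀP(A−BK) = [12.3765 -2.6913; -2.6913 2.5408]
tr(P') = 14.9173
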